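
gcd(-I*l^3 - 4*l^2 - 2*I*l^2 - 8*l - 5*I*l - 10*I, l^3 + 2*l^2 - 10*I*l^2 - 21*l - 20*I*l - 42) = l + 2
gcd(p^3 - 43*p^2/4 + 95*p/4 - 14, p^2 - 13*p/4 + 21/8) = p - 7/4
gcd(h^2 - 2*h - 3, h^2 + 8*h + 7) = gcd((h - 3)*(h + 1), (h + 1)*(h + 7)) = h + 1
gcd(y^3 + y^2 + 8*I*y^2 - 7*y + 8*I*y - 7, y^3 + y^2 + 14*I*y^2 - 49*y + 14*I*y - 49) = y^2 + y*(1 + 7*I) + 7*I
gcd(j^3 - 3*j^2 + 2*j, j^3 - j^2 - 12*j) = j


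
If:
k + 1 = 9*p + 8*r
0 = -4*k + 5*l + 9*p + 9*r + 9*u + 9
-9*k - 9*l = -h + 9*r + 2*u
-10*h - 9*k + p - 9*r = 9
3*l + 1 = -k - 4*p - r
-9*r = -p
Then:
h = -85707/55609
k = 39621/55609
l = -44940/55609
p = 9630/55609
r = 1070/55609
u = -23733/55609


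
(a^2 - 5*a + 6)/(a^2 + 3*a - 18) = (a - 2)/(a + 6)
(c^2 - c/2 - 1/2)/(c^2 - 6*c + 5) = (c + 1/2)/(c - 5)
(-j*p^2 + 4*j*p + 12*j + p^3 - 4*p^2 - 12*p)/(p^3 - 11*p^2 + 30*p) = (-j*p - 2*j + p^2 + 2*p)/(p*(p - 5))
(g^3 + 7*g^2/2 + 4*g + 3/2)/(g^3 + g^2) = 1 + 5/(2*g) + 3/(2*g^2)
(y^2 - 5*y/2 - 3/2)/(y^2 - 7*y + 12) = (y + 1/2)/(y - 4)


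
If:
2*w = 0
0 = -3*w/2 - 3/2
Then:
No Solution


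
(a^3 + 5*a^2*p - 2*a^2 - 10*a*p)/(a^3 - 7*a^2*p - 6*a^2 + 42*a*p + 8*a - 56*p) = a*(-a - 5*p)/(-a^2 + 7*a*p + 4*a - 28*p)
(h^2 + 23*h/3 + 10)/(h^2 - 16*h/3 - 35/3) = (h + 6)/(h - 7)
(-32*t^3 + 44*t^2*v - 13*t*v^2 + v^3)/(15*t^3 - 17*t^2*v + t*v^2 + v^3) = (-32*t^2 + 12*t*v - v^2)/(15*t^2 - 2*t*v - v^2)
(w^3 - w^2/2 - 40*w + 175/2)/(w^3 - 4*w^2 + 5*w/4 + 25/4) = 2*(w^2 + 2*w - 35)/(2*w^2 - 3*w - 5)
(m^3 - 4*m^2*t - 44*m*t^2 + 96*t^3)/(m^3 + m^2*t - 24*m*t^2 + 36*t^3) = (-m + 8*t)/(-m + 3*t)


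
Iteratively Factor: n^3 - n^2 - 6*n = (n - 3)*(n^2 + 2*n) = n*(n - 3)*(n + 2)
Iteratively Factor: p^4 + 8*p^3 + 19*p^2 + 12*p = (p)*(p^3 + 8*p^2 + 19*p + 12) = p*(p + 3)*(p^2 + 5*p + 4) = p*(p + 1)*(p + 3)*(p + 4)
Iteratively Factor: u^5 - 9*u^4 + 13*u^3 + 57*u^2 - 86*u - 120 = (u - 4)*(u^4 - 5*u^3 - 7*u^2 + 29*u + 30) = (u - 4)*(u - 3)*(u^3 - 2*u^2 - 13*u - 10) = (u - 4)*(u - 3)*(u + 2)*(u^2 - 4*u - 5) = (u - 4)*(u - 3)*(u + 1)*(u + 2)*(u - 5)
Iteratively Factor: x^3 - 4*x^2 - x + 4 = (x - 1)*(x^2 - 3*x - 4) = (x - 1)*(x + 1)*(x - 4)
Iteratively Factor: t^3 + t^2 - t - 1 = (t - 1)*(t^2 + 2*t + 1) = (t - 1)*(t + 1)*(t + 1)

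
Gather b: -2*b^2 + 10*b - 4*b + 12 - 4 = -2*b^2 + 6*b + 8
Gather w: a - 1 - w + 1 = a - w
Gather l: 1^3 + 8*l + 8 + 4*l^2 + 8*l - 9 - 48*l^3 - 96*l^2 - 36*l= -48*l^3 - 92*l^2 - 20*l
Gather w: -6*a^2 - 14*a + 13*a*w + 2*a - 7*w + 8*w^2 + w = -6*a^2 - 12*a + 8*w^2 + w*(13*a - 6)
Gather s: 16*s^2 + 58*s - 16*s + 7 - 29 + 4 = 16*s^2 + 42*s - 18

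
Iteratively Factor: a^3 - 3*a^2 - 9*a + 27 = (a - 3)*(a^2 - 9) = (a - 3)^2*(a + 3)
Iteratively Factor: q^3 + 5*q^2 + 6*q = (q)*(q^2 + 5*q + 6) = q*(q + 2)*(q + 3)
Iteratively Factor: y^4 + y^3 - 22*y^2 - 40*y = (y)*(y^3 + y^2 - 22*y - 40) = y*(y + 2)*(y^2 - y - 20) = y*(y + 2)*(y + 4)*(y - 5)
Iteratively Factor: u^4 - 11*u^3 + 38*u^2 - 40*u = (u - 2)*(u^3 - 9*u^2 + 20*u) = (u - 5)*(u - 2)*(u^2 - 4*u) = u*(u - 5)*(u - 2)*(u - 4)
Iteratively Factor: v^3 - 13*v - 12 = (v + 3)*(v^2 - 3*v - 4) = (v + 1)*(v + 3)*(v - 4)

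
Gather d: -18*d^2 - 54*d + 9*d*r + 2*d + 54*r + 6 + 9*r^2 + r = -18*d^2 + d*(9*r - 52) + 9*r^2 + 55*r + 6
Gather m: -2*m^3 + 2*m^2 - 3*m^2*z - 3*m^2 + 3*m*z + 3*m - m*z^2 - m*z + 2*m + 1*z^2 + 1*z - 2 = -2*m^3 + m^2*(-3*z - 1) + m*(-z^2 + 2*z + 5) + z^2 + z - 2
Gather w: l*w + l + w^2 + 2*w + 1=l + w^2 + w*(l + 2) + 1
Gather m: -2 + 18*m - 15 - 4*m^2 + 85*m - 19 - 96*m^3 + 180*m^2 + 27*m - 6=-96*m^3 + 176*m^2 + 130*m - 42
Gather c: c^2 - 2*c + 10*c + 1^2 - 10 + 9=c^2 + 8*c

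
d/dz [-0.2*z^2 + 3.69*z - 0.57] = 3.69 - 0.4*z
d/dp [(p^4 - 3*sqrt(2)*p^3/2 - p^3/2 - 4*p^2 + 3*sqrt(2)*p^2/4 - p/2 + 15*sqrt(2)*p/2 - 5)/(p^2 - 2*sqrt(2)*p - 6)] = (4*p^5 - 15*sqrt(2)*p^4 - p^4 - 24*p^3 + 4*sqrt(2)*p^3 + 13*p^2 + 55*sqrt(2)*p^2 - 18*sqrt(2)*p + 116*p - 110*sqrt(2) + 6)/(2*(p^4 - 4*sqrt(2)*p^3 - 4*p^2 + 24*sqrt(2)*p + 36))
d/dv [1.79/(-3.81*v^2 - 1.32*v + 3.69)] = (13.6398*v + 2.3628)/(3.81*v^2 + 1.32*v - 3.69)^2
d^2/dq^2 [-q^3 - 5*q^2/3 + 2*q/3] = -6*q - 10/3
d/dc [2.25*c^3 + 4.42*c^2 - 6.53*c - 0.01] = 6.75*c^2 + 8.84*c - 6.53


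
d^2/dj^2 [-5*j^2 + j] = -10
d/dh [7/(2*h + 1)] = -14/(2*h + 1)^2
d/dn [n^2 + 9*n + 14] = 2*n + 9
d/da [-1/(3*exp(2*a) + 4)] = 6*exp(2*a)/(3*exp(2*a) + 4)^2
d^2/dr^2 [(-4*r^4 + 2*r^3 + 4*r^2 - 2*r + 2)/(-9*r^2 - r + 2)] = 4*(162*r^6 + 54*r^5 - 102*r^4 + 48*r^3 - 297*r^2 + 15*r - 25)/(729*r^6 + 243*r^5 - 459*r^4 - 107*r^3 + 102*r^2 + 12*r - 8)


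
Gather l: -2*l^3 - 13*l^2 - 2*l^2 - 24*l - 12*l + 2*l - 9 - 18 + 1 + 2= -2*l^3 - 15*l^2 - 34*l - 24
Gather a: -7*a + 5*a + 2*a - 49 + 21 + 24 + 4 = 0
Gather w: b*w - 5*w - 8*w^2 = -8*w^2 + w*(b - 5)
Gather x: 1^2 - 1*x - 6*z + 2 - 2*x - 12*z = -3*x - 18*z + 3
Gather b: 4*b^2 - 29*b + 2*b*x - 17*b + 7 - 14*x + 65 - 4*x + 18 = 4*b^2 + b*(2*x - 46) - 18*x + 90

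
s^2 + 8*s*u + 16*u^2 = (s + 4*u)^2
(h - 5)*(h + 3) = h^2 - 2*h - 15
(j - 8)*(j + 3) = j^2 - 5*j - 24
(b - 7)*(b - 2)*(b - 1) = b^3 - 10*b^2 + 23*b - 14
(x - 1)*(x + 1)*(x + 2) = x^3 + 2*x^2 - x - 2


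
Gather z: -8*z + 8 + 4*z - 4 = 4 - 4*z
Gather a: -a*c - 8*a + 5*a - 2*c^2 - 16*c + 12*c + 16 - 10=a*(-c - 3) - 2*c^2 - 4*c + 6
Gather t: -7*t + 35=35 - 7*t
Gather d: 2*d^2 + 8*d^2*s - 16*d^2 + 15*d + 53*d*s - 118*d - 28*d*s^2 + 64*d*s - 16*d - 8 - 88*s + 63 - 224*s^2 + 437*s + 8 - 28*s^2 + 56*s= d^2*(8*s - 14) + d*(-28*s^2 + 117*s - 119) - 252*s^2 + 405*s + 63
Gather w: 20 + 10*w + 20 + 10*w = 20*w + 40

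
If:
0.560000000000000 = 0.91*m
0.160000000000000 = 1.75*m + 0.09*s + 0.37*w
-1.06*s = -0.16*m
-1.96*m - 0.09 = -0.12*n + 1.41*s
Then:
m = 0.62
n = 11.89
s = 0.09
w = -2.50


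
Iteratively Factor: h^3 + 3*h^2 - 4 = (h + 2)*(h^2 + h - 2) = (h + 2)^2*(h - 1)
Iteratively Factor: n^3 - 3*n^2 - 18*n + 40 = (n + 4)*(n^2 - 7*n + 10) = (n - 5)*(n + 4)*(n - 2)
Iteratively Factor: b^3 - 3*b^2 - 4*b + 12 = (b - 2)*(b^2 - b - 6) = (b - 3)*(b - 2)*(b + 2)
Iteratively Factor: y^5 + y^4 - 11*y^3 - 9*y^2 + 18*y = (y + 2)*(y^4 - y^3 - 9*y^2 + 9*y) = (y - 3)*(y + 2)*(y^3 + 2*y^2 - 3*y) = (y - 3)*(y - 1)*(y + 2)*(y^2 + 3*y) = y*(y - 3)*(y - 1)*(y + 2)*(y + 3)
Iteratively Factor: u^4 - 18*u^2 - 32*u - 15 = (u + 3)*(u^3 - 3*u^2 - 9*u - 5) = (u + 1)*(u + 3)*(u^2 - 4*u - 5) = (u - 5)*(u + 1)*(u + 3)*(u + 1)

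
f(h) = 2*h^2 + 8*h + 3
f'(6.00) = 32.00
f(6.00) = 123.00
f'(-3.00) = -4.00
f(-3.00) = -3.00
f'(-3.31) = -5.24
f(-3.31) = -1.57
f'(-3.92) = -7.68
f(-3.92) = 2.37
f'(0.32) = 9.28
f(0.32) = 5.76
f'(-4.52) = -10.08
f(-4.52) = 7.70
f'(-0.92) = 4.32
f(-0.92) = -2.67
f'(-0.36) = 6.56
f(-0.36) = 0.38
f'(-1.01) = 3.96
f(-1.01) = -3.04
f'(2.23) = 16.92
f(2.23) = 30.79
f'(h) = 4*h + 8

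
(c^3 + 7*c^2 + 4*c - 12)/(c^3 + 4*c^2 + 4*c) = (c^2 + 5*c - 6)/(c*(c + 2))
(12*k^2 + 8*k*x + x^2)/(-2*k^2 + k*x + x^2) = (6*k + x)/(-k + x)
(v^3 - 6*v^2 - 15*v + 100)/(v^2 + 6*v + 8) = (v^2 - 10*v + 25)/(v + 2)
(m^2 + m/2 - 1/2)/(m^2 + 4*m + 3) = (m - 1/2)/(m + 3)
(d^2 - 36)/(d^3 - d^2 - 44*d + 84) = (d + 6)/(d^2 + 5*d - 14)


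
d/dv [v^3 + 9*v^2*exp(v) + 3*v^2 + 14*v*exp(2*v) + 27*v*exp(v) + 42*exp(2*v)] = 9*v^2*exp(v) + 3*v^2 + 28*v*exp(2*v) + 45*v*exp(v) + 6*v + 98*exp(2*v) + 27*exp(v)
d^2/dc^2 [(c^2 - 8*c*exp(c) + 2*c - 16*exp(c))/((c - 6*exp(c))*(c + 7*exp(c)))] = (-9*c^5*exp(c) + 177*c^4*exp(2*c) - 2142*c^3*exp(3*c) + 54*c^3*exp(c) + 4*c^3 + 6720*c^2*exp(4*c) - 756*c^2*exp(2*c) - 96*c^2*exp(c) - 14112*c*exp(5*c) + 6048*c*exp(3*c) + 408*c*exp(2*c) - 8568*exp(4*c) - 1208*exp(3*c))/(c^6 + 3*c^5*exp(c) - 123*c^4*exp(2*c) - 251*c^3*exp(3*c) + 5166*c^2*exp(4*c) + 5292*c*exp(5*c) - 74088*exp(6*c))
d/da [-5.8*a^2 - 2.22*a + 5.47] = -11.6*a - 2.22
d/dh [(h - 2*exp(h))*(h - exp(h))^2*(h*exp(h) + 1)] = (h - exp(h))*(2*(1 - exp(h))*(h - 2*exp(h))*(h*exp(h) + 1) + (h + 1)*(h - 2*exp(h))*(h - exp(h))*exp(h) - (h - exp(h))*(h*exp(h) + 1)*(2*exp(h) - 1))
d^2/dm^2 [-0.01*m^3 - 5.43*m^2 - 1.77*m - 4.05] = -0.06*m - 10.86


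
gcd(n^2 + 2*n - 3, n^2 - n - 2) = 1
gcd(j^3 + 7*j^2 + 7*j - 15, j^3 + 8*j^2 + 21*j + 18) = j + 3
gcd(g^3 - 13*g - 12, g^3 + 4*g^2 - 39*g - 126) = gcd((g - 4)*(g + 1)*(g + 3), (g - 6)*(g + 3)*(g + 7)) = g + 3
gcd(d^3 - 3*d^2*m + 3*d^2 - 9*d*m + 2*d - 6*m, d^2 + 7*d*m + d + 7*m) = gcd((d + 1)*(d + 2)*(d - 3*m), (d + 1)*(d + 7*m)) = d + 1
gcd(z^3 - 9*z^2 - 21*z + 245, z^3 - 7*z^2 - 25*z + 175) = z^2 - 2*z - 35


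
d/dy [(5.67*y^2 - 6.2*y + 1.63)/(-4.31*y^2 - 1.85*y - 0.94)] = (-37.2115*y^2 + 3.391*y + 8.8435)/(18.5761*y^4 + 15.947*y^3 + 11.5253*y^2 + 3.478*y + 0.8836)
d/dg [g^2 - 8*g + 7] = 2*g - 8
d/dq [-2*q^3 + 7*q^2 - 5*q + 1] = -6*q^2 + 14*q - 5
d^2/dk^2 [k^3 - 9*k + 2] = 6*k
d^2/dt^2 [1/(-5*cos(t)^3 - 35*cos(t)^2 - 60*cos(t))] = -((51*cos(t) + 56*cos(2*t) + 9*cos(3*t))*(cos(t)^2 + 7*cos(t) + 12)*cos(t)/4 + 2*(3*cos(t)^2 + 14*cos(t) + 12)^2*sin(t)^2)/(5*(cos(t)^2 + 7*cos(t) + 12)^3*cos(t)^3)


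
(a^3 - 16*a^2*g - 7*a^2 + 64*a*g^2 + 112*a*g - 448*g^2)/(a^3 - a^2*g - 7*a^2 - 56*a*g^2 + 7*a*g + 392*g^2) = (a - 8*g)/(a + 7*g)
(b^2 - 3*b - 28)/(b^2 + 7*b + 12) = (b - 7)/(b + 3)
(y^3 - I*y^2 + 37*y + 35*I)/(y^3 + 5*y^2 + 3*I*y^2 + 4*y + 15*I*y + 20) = (y^3 - I*y^2 + 37*y + 35*I)/(y^3 + y^2*(5 + 3*I) + y*(4 + 15*I) + 20)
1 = 1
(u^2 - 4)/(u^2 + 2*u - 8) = (u + 2)/(u + 4)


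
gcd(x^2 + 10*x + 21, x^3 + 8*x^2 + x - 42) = x^2 + 10*x + 21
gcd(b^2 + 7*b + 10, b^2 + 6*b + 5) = b + 5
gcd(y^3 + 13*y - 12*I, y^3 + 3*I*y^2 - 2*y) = 1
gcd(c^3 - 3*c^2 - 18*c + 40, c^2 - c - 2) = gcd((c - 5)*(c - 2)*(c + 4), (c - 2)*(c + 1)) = c - 2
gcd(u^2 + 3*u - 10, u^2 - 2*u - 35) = u + 5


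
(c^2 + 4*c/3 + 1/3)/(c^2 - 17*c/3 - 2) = (c + 1)/(c - 6)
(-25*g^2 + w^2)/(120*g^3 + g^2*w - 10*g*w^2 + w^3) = (5*g + w)/(-24*g^2 - 5*g*w + w^2)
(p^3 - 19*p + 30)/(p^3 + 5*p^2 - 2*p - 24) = (p^2 + 2*p - 15)/(p^2 + 7*p + 12)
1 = 1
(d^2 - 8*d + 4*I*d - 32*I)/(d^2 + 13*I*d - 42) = (d^2 + 4*d*(-2 + I) - 32*I)/(d^2 + 13*I*d - 42)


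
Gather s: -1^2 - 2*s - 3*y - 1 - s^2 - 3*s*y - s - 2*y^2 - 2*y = -s^2 + s*(-3*y - 3) - 2*y^2 - 5*y - 2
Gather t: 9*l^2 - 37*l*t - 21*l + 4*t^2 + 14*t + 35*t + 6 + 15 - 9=9*l^2 - 21*l + 4*t^2 + t*(49 - 37*l) + 12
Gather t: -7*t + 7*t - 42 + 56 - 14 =0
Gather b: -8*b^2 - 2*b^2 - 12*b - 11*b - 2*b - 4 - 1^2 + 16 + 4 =-10*b^2 - 25*b + 15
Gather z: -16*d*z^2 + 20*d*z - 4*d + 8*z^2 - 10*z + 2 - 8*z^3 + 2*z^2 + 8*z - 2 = -4*d - 8*z^3 + z^2*(10 - 16*d) + z*(20*d - 2)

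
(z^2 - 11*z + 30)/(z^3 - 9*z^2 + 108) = (z - 5)/(z^2 - 3*z - 18)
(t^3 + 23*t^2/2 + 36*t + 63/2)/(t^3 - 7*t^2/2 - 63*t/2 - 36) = (t + 7)/(t - 8)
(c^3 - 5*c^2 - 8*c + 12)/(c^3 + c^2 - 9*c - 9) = (c^3 - 5*c^2 - 8*c + 12)/(c^3 + c^2 - 9*c - 9)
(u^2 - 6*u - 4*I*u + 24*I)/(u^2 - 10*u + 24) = (u - 4*I)/(u - 4)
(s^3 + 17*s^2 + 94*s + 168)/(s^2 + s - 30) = (s^2 + 11*s + 28)/(s - 5)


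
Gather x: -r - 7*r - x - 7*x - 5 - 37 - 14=-8*r - 8*x - 56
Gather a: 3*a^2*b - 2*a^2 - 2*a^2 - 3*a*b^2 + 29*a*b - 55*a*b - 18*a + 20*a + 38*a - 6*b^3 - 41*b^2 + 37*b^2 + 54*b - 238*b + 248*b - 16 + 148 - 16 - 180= a^2*(3*b - 4) + a*(-3*b^2 - 26*b + 40) - 6*b^3 - 4*b^2 + 64*b - 64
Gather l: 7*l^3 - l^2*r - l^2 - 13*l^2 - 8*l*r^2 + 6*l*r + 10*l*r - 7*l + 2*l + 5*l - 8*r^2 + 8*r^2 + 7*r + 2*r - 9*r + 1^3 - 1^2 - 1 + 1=7*l^3 + l^2*(-r - 14) + l*(-8*r^2 + 16*r)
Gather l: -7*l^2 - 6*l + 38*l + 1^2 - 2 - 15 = -7*l^2 + 32*l - 16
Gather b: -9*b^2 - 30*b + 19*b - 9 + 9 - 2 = -9*b^2 - 11*b - 2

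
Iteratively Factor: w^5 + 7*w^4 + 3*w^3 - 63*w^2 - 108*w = (w - 3)*(w^4 + 10*w^3 + 33*w^2 + 36*w) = (w - 3)*(w + 3)*(w^3 + 7*w^2 + 12*w) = (w - 3)*(w + 3)^2*(w^2 + 4*w) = w*(w - 3)*(w + 3)^2*(w + 4)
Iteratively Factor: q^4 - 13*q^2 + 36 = (q + 2)*(q^3 - 2*q^2 - 9*q + 18) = (q - 2)*(q + 2)*(q^2 - 9) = (q - 3)*(q - 2)*(q + 2)*(q + 3)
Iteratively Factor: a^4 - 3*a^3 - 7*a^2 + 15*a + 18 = (a + 1)*(a^3 - 4*a^2 - 3*a + 18) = (a - 3)*(a + 1)*(a^2 - a - 6) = (a - 3)^2*(a + 1)*(a + 2)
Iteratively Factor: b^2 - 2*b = (b)*(b - 2)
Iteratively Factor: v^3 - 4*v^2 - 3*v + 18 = (v + 2)*(v^2 - 6*v + 9) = (v - 3)*(v + 2)*(v - 3)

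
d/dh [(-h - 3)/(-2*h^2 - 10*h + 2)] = (h^2 + 5*h - (h + 3)*(2*h + 5) - 1)/(2*(h^2 + 5*h - 1)^2)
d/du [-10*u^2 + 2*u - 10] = 2 - 20*u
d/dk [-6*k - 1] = -6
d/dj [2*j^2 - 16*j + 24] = 4*j - 16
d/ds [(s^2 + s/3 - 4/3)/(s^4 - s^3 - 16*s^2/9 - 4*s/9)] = 6*(-27*s^5 + 81*s^3 - 52*s^2 - 64*s - 8)/(s^2*(81*s^6 - 162*s^5 - 207*s^4 + 216*s^3 + 328*s^2 + 128*s + 16))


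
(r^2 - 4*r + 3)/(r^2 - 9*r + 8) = (r - 3)/(r - 8)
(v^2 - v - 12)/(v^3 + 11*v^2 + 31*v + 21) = (v - 4)/(v^2 + 8*v + 7)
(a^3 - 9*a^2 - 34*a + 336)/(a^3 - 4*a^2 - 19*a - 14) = (a^2 - 2*a - 48)/(a^2 + 3*a + 2)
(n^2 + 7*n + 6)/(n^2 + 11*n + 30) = (n + 1)/(n + 5)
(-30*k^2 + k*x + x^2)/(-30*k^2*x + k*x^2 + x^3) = 1/x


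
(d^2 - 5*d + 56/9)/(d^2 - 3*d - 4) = (-d^2 + 5*d - 56/9)/(-d^2 + 3*d + 4)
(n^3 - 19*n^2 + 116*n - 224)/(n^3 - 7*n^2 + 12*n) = (n^2 - 15*n + 56)/(n*(n - 3))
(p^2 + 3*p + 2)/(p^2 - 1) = (p + 2)/(p - 1)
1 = 1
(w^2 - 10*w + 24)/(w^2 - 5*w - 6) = (w - 4)/(w + 1)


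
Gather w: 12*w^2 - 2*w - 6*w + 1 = 12*w^2 - 8*w + 1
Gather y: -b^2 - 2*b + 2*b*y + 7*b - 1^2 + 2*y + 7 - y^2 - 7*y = -b^2 + 5*b - y^2 + y*(2*b - 5) + 6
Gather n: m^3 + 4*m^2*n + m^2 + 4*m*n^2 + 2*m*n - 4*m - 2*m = m^3 + m^2 + 4*m*n^2 - 6*m + n*(4*m^2 + 2*m)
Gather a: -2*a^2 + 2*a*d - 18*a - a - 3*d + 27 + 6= -2*a^2 + a*(2*d - 19) - 3*d + 33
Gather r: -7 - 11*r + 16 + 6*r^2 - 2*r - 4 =6*r^2 - 13*r + 5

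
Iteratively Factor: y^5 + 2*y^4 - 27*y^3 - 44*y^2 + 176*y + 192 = (y - 4)*(y^4 + 6*y^3 - 3*y^2 - 56*y - 48) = (y - 4)*(y + 1)*(y^3 + 5*y^2 - 8*y - 48) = (y - 4)*(y + 1)*(y + 4)*(y^2 + y - 12) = (y - 4)*(y - 3)*(y + 1)*(y + 4)*(y + 4)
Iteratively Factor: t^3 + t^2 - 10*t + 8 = (t - 1)*(t^2 + 2*t - 8) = (t - 2)*(t - 1)*(t + 4)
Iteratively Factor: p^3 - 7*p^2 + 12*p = (p - 3)*(p^2 - 4*p) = p*(p - 3)*(p - 4)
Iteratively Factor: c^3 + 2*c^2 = (c)*(c^2 + 2*c) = c^2*(c + 2)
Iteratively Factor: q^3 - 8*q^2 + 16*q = (q)*(q^2 - 8*q + 16) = q*(q - 4)*(q - 4)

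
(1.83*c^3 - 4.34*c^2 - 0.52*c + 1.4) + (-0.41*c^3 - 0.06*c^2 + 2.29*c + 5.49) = 1.42*c^3 - 4.4*c^2 + 1.77*c + 6.89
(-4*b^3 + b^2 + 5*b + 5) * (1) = -4*b^3 + b^2 + 5*b + 5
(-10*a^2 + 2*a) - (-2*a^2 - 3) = -8*a^2 + 2*a + 3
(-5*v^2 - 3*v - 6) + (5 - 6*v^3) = -6*v^3 - 5*v^2 - 3*v - 1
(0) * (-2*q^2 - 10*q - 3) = 0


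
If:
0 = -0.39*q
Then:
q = 0.00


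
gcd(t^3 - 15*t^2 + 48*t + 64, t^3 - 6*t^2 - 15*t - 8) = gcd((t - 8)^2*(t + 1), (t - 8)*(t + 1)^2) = t^2 - 7*t - 8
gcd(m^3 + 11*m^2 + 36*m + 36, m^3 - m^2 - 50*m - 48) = m + 6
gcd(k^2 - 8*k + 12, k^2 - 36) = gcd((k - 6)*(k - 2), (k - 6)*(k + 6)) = k - 6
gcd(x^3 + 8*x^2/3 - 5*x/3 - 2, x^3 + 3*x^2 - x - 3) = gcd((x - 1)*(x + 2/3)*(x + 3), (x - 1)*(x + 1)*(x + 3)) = x^2 + 2*x - 3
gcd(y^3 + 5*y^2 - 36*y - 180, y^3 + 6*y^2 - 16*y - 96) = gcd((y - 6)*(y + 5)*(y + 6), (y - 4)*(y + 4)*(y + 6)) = y + 6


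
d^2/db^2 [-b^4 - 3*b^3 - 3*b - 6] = 6*b*(-2*b - 3)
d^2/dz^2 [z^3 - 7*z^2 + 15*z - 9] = 6*z - 14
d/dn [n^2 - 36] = 2*n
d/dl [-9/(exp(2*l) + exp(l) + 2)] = (18*exp(l) + 9)*exp(l)/(exp(2*l) + exp(l) + 2)^2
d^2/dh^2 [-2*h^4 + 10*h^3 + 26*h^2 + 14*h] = -24*h^2 + 60*h + 52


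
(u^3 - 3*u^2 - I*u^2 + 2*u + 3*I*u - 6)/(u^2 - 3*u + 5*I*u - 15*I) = (u^2 - I*u + 2)/(u + 5*I)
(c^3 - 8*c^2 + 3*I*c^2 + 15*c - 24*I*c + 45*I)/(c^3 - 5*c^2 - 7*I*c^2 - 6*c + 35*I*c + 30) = (c^2 + 3*c*(-1 + I) - 9*I)/(c^2 - 7*I*c - 6)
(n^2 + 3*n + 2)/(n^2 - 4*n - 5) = (n + 2)/(n - 5)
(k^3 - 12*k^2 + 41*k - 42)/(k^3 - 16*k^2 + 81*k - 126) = (k - 2)/(k - 6)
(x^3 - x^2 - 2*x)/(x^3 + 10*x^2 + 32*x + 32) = x*(x^2 - x - 2)/(x^3 + 10*x^2 + 32*x + 32)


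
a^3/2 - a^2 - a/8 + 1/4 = (a/2 + 1/4)*(a - 2)*(a - 1/2)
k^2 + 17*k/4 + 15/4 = (k + 5/4)*(k + 3)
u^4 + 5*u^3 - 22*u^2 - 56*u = u*(u - 4)*(u + 2)*(u + 7)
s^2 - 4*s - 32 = (s - 8)*(s + 4)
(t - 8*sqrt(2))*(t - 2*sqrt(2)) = t^2 - 10*sqrt(2)*t + 32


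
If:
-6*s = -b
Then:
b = 6*s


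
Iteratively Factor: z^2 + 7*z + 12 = (z + 3)*(z + 4)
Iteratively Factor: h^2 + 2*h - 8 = (h - 2)*(h + 4)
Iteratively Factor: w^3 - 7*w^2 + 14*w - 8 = (w - 2)*(w^2 - 5*w + 4) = (w - 4)*(w - 2)*(w - 1)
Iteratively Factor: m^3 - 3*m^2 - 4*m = (m + 1)*(m^2 - 4*m) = m*(m + 1)*(m - 4)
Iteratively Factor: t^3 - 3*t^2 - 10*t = (t - 5)*(t^2 + 2*t) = t*(t - 5)*(t + 2)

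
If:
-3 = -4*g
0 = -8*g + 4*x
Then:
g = 3/4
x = 3/2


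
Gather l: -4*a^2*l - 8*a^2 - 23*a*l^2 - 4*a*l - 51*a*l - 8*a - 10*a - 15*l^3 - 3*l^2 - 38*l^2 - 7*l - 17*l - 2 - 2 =-8*a^2 - 18*a - 15*l^3 + l^2*(-23*a - 41) + l*(-4*a^2 - 55*a - 24) - 4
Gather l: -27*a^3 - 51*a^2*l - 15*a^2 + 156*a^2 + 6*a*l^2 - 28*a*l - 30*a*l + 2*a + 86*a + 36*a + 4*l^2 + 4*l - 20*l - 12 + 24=-27*a^3 + 141*a^2 + 124*a + l^2*(6*a + 4) + l*(-51*a^2 - 58*a - 16) + 12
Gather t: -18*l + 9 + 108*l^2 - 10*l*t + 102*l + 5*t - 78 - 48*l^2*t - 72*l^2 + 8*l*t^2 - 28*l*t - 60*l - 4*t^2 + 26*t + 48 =36*l^2 + 24*l + t^2*(8*l - 4) + t*(-48*l^2 - 38*l + 31) - 21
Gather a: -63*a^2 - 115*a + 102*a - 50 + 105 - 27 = -63*a^2 - 13*a + 28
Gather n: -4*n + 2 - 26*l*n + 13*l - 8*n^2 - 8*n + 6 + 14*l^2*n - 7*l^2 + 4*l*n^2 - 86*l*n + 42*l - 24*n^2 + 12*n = -7*l^2 + 55*l + n^2*(4*l - 32) + n*(14*l^2 - 112*l) + 8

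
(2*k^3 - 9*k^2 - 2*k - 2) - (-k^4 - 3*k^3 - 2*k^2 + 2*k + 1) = k^4 + 5*k^3 - 7*k^2 - 4*k - 3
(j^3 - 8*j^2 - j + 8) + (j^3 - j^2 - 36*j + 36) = 2*j^3 - 9*j^2 - 37*j + 44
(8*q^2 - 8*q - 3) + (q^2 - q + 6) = 9*q^2 - 9*q + 3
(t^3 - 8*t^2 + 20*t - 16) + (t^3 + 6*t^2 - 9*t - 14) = 2*t^3 - 2*t^2 + 11*t - 30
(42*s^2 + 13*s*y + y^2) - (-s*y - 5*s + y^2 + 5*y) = 42*s^2 + 14*s*y + 5*s - 5*y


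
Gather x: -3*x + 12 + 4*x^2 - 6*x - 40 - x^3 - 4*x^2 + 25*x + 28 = -x^3 + 16*x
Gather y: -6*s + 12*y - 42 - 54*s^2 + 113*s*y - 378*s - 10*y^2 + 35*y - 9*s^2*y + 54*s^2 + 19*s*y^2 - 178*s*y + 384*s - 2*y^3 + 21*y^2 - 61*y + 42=-2*y^3 + y^2*(19*s + 11) + y*(-9*s^2 - 65*s - 14)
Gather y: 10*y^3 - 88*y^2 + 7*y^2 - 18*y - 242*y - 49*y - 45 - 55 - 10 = 10*y^3 - 81*y^2 - 309*y - 110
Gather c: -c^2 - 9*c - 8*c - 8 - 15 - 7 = -c^2 - 17*c - 30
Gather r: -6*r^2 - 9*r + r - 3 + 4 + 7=-6*r^2 - 8*r + 8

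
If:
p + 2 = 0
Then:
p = -2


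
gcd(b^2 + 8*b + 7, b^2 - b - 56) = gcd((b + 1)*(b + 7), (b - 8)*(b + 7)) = b + 7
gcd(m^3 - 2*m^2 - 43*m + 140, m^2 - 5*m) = m - 5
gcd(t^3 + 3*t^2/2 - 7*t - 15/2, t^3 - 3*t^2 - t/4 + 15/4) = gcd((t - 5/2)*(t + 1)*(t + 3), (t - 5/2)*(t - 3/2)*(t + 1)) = t^2 - 3*t/2 - 5/2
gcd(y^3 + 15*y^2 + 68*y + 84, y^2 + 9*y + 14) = y^2 + 9*y + 14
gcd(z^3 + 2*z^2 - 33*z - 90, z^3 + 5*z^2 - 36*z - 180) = z^2 - z - 30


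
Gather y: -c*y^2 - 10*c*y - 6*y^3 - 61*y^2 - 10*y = -6*y^3 + y^2*(-c - 61) + y*(-10*c - 10)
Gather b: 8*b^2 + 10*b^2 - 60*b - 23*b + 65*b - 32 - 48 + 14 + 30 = 18*b^2 - 18*b - 36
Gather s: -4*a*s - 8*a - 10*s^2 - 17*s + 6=-8*a - 10*s^2 + s*(-4*a - 17) + 6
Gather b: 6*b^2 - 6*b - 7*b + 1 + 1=6*b^2 - 13*b + 2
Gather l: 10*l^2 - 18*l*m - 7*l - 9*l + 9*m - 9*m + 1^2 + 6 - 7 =10*l^2 + l*(-18*m - 16)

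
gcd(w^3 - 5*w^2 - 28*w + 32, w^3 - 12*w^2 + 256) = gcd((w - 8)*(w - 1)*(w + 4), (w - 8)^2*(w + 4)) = w^2 - 4*w - 32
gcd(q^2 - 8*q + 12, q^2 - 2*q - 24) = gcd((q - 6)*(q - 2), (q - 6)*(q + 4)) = q - 6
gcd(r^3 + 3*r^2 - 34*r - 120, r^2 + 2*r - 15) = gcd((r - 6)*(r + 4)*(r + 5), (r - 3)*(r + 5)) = r + 5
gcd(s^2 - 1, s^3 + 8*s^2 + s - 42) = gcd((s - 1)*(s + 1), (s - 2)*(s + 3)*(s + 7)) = 1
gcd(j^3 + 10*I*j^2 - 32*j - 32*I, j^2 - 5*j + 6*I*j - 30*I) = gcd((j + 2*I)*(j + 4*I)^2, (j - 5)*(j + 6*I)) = 1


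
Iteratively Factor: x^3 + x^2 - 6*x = (x + 3)*(x^2 - 2*x) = x*(x + 3)*(x - 2)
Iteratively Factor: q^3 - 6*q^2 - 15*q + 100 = (q - 5)*(q^2 - q - 20) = (q - 5)*(q + 4)*(q - 5)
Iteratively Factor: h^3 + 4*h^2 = (h + 4)*(h^2) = h*(h + 4)*(h)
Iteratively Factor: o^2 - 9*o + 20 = (o - 4)*(o - 5)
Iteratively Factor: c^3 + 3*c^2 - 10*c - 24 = (c + 4)*(c^2 - c - 6) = (c + 2)*(c + 4)*(c - 3)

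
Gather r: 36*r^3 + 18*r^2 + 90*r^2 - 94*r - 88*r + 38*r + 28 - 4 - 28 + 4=36*r^3 + 108*r^2 - 144*r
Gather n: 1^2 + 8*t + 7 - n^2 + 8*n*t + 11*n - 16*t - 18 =-n^2 + n*(8*t + 11) - 8*t - 10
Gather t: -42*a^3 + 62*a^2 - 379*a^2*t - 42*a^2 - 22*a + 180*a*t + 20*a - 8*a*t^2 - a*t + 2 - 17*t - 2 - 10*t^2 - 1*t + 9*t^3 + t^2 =-42*a^3 + 20*a^2 - 2*a + 9*t^3 + t^2*(-8*a - 9) + t*(-379*a^2 + 179*a - 18)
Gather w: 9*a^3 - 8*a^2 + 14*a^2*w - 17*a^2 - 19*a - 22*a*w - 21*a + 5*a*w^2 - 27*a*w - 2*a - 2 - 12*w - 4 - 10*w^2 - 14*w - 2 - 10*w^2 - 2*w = 9*a^3 - 25*a^2 - 42*a + w^2*(5*a - 20) + w*(14*a^2 - 49*a - 28) - 8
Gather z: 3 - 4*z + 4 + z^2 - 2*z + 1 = z^2 - 6*z + 8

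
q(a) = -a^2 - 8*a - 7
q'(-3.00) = -2.00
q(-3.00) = 8.00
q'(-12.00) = 16.00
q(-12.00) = -55.00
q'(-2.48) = -3.04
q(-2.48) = 6.69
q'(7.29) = -22.58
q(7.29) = -118.46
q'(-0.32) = -7.36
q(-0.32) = -4.54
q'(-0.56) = -6.88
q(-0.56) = -2.83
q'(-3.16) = -1.68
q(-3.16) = 8.29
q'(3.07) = -14.14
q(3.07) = -40.98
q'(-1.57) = -4.86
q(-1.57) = 3.10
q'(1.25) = -10.50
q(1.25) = -18.56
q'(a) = -2*a - 8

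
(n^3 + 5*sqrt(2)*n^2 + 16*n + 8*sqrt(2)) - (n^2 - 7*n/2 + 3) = n^3 - n^2 + 5*sqrt(2)*n^2 + 39*n/2 - 3 + 8*sqrt(2)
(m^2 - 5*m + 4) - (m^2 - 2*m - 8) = 12 - 3*m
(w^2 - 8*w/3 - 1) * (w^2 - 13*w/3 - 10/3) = w^4 - 7*w^3 + 65*w^2/9 + 119*w/9 + 10/3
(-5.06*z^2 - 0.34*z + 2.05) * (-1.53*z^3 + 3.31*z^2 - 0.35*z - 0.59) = 7.7418*z^5 - 16.2284*z^4 - 2.4909*z^3 + 9.8899*z^2 - 0.5169*z - 1.2095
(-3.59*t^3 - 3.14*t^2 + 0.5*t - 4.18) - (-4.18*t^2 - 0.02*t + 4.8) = -3.59*t^3 + 1.04*t^2 + 0.52*t - 8.98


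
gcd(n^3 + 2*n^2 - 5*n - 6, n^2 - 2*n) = n - 2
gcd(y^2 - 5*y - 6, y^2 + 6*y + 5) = y + 1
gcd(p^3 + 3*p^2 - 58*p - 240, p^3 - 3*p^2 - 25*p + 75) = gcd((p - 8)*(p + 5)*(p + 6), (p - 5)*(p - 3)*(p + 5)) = p + 5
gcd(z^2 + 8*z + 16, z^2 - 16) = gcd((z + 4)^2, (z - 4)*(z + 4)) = z + 4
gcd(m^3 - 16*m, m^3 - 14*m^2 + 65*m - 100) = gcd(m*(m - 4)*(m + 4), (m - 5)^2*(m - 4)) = m - 4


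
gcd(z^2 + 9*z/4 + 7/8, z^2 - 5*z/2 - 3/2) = z + 1/2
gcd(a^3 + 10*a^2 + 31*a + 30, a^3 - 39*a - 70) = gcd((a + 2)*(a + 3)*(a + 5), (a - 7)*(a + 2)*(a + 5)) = a^2 + 7*a + 10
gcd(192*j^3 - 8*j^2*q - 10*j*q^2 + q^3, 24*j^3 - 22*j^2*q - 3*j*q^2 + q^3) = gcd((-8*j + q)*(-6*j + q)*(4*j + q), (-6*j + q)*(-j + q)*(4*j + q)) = -24*j^2 - 2*j*q + q^2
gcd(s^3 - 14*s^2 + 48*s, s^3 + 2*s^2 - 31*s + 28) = 1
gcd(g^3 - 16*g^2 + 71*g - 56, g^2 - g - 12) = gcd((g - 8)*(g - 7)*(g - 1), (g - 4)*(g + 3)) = 1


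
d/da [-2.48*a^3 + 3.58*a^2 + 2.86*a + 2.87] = -7.44*a^2 + 7.16*a + 2.86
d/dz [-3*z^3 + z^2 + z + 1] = -9*z^2 + 2*z + 1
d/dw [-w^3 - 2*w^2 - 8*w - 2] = -3*w^2 - 4*w - 8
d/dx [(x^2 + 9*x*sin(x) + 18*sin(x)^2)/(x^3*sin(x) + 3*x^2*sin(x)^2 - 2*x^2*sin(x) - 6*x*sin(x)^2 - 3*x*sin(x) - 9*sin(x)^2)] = (-x^3*cos(x) - x^2*sin(x) + 2*x^2*cos(x) - 12*x*sin(x)^2 + 3*x*cos(x) + 12*sin(x)^2 - 3*sin(x))/((x^4 - 4*x^3 - 2*x^2 + 12*x + 9)*sin(x)^2)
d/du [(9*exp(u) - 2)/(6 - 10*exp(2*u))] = (45*exp(2*u) - 20*exp(u) + 27)*exp(u)/(2*(25*exp(4*u) - 30*exp(2*u) + 9))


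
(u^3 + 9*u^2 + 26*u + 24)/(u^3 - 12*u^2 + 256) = (u^2 + 5*u + 6)/(u^2 - 16*u + 64)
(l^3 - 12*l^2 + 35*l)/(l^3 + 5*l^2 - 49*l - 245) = l*(l - 5)/(l^2 + 12*l + 35)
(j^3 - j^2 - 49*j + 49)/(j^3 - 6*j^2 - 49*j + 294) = (j - 1)/(j - 6)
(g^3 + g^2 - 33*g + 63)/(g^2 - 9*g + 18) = (g^2 + 4*g - 21)/(g - 6)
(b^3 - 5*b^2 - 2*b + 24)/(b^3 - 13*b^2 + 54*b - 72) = (b + 2)/(b - 6)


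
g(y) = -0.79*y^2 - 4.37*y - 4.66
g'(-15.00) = 19.33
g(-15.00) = -116.86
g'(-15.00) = 19.33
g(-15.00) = -116.86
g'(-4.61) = 2.91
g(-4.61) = -1.30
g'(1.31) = -6.44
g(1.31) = -11.74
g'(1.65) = -6.98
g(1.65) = -14.02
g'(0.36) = -4.94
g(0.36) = -6.34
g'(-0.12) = -4.18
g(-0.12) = -4.15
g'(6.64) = -14.86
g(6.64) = -68.51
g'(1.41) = -6.60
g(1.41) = -12.39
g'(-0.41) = -3.72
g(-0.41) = -3.00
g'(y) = -1.58*y - 4.37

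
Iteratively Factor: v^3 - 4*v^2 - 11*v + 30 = (v + 3)*(v^2 - 7*v + 10) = (v - 5)*(v + 3)*(v - 2)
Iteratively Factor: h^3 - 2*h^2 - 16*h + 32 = (h - 2)*(h^2 - 16) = (h - 2)*(h + 4)*(h - 4)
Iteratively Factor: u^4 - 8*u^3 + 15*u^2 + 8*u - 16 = (u - 4)*(u^3 - 4*u^2 - u + 4) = (u - 4)*(u + 1)*(u^2 - 5*u + 4) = (u - 4)^2*(u + 1)*(u - 1)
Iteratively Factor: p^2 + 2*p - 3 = (p - 1)*(p + 3)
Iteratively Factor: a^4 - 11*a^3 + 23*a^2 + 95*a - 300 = (a - 5)*(a^3 - 6*a^2 - 7*a + 60) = (a - 5)*(a - 4)*(a^2 - 2*a - 15) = (a - 5)*(a - 4)*(a + 3)*(a - 5)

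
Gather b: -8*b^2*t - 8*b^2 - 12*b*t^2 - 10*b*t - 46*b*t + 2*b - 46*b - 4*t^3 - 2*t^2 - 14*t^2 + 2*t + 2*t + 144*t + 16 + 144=b^2*(-8*t - 8) + b*(-12*t^2 - 56*t - 44) - 4*t^3 - 16*t^2 + 148*t + 160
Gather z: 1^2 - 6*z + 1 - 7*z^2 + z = -7*z^2 - 5*z + 2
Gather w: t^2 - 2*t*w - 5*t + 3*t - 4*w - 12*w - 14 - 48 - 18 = t^2 - 2*t + w*(-2*t - 16) - 80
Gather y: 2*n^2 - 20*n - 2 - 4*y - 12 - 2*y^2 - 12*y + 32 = 2*n^2 - 20*n - 2*y^2 - 16*y + 18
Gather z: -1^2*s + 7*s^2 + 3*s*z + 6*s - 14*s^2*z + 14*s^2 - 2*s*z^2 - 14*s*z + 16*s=21*s^2 - 2*s*z^2 + 21*s + z*(-14*s^2 - 11*s)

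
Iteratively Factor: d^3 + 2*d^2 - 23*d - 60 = (d + 3)*(d^2 - d - 20) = (d + 3)*(d + 4)*(d - 5)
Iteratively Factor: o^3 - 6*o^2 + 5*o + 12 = (o + 1)*(o^2 - 7*o + 12) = (o - 3)*(o + 1)*(o - 4)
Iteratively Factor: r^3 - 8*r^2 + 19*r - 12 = (r - 1)*(r^2 - 7*r + 12) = (r - 4)*(r - 1)*(r - 3)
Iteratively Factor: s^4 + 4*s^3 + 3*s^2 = (s)*(s^3 + 4*s^2 + 3*s) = s*(s + 3)*(s^2 + s) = s*(s + 1)*(s + 3)*(s)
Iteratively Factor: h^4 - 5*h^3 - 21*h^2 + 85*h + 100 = (h + 1)*(h^3 - 6*h^2 - 15*h + 100) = (h - 5)*(h + 1)*(h^2 - h - 20) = (h - 5)*(h + 1)*(h + 4)*(h - 5)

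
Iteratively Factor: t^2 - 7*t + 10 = (t - 2)*(t - 5)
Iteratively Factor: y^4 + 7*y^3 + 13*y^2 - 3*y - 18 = (y + 3)*(y^3 + 4*y^2 + y - 6) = (y + 2)*(y + 3)*(y^2 + 2*y - 3) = (y + 2)*(y + 3)^2*(y - 1)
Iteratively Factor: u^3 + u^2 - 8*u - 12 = (u + 2)*(u^2 - u - 6) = (u - 3)*(u + 2)*(u + 2)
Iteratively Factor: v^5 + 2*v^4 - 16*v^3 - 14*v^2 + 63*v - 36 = (v - 1)*(v^4 + 3*v^3 - 13*v^2 - 27*v + 36) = (v - 1)*(v + 3)*(v^3 - 13*v + 12) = (v - 1)*(v + 3)*(v + 4)*(v^2 - 4*v + 3) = (v - 1)^2*(v + 3)*(v + 4)*(v - 3)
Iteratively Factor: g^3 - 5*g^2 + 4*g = (g)*(g^2 - 5*g + 4) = g*(g - 4)*(g - 1)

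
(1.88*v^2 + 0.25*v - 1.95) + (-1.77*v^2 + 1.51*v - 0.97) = 0.11*v^2 + 1.76*v - 2.92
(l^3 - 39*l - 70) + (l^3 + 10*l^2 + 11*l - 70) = 2*l^3 + 10*l^2 - 28*l - 140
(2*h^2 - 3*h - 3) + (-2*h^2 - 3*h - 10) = -6*h - 13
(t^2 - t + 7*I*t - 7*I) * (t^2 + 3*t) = t^4 + 2*t^3 + 7*I*t^3 - 3*t^2 + 14*I*t^2 - 21*I*t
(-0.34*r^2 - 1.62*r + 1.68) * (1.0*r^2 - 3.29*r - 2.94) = -0.34*r^4 - 0.5014*r^3 + 8.0094*r^2 - 0.764399999999999*r - 4.9392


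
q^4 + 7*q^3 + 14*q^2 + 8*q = q*(q + 1)*(q + 2)*(q + 4)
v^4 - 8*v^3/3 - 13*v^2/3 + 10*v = v*(v - 3)*(v - 5/3)*(v + 2)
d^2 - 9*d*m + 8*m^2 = (d - 8*m)*(d - m)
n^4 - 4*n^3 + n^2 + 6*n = n*(n - 3)*(n - 2)*(n + 1)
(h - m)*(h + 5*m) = h^2 + 4*h*m - 5*m^2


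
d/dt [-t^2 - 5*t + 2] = -2*t - 5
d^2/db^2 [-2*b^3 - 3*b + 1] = -12*b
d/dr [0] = 0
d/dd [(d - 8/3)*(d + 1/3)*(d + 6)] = 3*d^2 + 22*d/3 - 134/9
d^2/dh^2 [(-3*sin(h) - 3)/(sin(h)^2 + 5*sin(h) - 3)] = 3*(sin(h)^5 - sin(h)^4 + 31*sin(h)^3 + 46*sin(h)^2 - 24*sin(h) - 86)/(sin(h)^2 + 5*sin(h) - 3)^3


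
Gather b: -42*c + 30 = 30 - 42*c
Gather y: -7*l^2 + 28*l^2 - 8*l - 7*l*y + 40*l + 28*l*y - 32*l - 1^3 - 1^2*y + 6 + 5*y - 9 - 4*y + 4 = 21*l^2 + 21*l*y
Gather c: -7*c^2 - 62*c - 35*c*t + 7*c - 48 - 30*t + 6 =-7*c^2 + c*(-35*t - 55) - 30*t - 42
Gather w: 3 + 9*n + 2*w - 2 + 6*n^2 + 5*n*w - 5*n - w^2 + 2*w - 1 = 6*n^2 + 4*n - w^2 + w*(5*n + 4)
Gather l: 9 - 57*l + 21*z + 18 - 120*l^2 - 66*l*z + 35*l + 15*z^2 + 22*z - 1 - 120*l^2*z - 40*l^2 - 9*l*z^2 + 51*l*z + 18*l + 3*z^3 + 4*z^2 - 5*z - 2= l^2*(-120*z - 160) + l*(-9*z^2 - 15*z - 4) + 3*z^3 + 19*z^2 + 38*z + 24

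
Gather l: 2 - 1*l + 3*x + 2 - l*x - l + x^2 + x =l*(-x - 2) + x^2 + 4*x + 4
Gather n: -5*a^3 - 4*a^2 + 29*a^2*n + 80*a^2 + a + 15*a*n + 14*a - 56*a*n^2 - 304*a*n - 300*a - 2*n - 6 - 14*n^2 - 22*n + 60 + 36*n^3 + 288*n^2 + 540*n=-5*a^3 + 76*a^2 - 285*a + 36*n^3 + n^2*(274 - 56*a) + n*(29*a^2 - 289*a + 516) + 54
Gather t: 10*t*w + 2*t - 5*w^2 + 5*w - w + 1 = t*(10*w + 2) - 5*w^2 + 4*w + 1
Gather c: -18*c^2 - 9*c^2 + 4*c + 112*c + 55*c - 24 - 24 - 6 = -27*c^2 + 171*c - 54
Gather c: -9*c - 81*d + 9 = -9*c - 81*d + 9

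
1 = 1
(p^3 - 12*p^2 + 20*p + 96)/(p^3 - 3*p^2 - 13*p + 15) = (p^3 - 12*p^2 + 20*p + 96)/(p^3 - 3*p^2 - 13*p + 15)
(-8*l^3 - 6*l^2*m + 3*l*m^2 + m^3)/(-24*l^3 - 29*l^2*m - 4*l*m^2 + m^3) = (8*l^2 - 2*l*m - m^2)/(24*l^2 + 5*l*m - m^2)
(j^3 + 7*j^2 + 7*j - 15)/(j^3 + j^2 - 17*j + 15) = (j + 3)/(j - 3)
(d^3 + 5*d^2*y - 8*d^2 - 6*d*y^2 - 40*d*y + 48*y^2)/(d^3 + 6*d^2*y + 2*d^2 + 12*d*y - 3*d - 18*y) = (d^2 - d*y - 8*d + 8*y)/(d^2 + 2*d - 3)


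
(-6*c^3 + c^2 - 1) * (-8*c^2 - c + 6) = 48*c^5 - 2*c^4 - 37*c^3 + 14*c^2 + c - 6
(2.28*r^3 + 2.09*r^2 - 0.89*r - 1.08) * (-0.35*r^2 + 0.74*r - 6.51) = -0.798*r^5 + 0.9557*r^4 - 12.9847*r^3 - 13.8865*r^2 + 4.9947*r + 7.0308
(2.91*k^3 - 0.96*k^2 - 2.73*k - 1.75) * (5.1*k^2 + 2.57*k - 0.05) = 14.841*k^5 + 2.5827*k^4 - 16.5357*k^3 - 15.8931*k^2 - 4.361*k + 0.0875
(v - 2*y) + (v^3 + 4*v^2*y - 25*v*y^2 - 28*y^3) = v^3 + 4*v^2*y - 25*v*y^2 + v - 28*y^3 - 2*y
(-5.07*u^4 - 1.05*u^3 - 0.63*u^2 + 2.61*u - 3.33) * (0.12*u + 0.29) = -0.6084*u^5 - 1.5963*u^4 - 0.3801*u^3 + 0.1305*u^2 + 0.3573*u - 0.9657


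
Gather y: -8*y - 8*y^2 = -8*y^2 - 8*y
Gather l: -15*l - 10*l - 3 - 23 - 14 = -25*l - 40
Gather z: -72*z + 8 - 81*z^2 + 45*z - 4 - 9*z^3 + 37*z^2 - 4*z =-9*z^3 - 44*z^2 - 31*z + 4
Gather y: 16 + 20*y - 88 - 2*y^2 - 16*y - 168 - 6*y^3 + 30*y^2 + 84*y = -6*y^3 + 28*y^2 + 88*y - 240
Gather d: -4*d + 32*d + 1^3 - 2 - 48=28*d - 49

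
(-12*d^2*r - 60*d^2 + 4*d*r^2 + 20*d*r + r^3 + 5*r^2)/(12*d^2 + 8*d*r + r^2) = (-2*d*r - 10*d + r^2 + 5*r)/(2*d + r)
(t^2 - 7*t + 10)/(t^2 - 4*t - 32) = (-t^2 + 7*t - 10)/(-t^2 + 4*t + 32)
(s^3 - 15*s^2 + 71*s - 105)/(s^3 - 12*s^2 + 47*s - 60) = (s - 7)/(s - 4)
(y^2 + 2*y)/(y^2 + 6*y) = (y + 2)/(y + 6)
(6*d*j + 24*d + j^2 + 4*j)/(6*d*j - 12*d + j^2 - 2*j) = (j + 4)/(j - 2)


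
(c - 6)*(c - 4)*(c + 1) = c^3 - 9*c^2 + 14*c + 24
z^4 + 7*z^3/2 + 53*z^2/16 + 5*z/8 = z*(z + 1/4)*(z + 5/4)*(z + 2)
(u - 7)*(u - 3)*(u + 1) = u^3 - 9*u^2 + 11*u + 21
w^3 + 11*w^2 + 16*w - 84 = (w - 2)*(w + 6)*(w + 7)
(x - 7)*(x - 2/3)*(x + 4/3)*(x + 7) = x^4 + 2*x^3/3 - 449*x^2/9 - 98*x/3 + 392/9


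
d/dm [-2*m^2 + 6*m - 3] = 6 - 4*m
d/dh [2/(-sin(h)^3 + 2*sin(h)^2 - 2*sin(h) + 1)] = 2*(3*sin(h)^2 - 4*sin(h) + 2)*cos(h)/((sin(h) - 1)^2*(sin(h)^2 - sin(h) + 1)^2)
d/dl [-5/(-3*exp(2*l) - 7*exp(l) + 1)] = (-30*exp(l) - 35)*exp(l)/(3*exp(2*l) + 7*exp(l) - 1)^2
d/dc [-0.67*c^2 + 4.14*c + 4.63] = 4.14 - 1.34*c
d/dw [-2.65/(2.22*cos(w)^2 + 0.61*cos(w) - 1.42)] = -(11.766*cos(w) + 1.6165)*sin(w)/(2.22*cos(w)^2 + 0.61*cos(w) - 1.42)^2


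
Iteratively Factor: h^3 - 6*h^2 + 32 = (h - 4)*(h^2 - 2*h - 8) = (h - 4)*(h + 2)*(h - 4)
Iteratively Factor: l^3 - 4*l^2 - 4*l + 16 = (l - 2)*(l^2 - 2*l - 8) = (l - 2)*(l + 2)*(l - 4)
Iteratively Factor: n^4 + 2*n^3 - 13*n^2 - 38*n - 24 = (n + 1)*(n^3 + n^2 - 14*n - 24) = (n + 1)*(n + 2)*(n^2 - n - 12) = (n - 4)*(n + 1)*(n + 2)*(n + 3)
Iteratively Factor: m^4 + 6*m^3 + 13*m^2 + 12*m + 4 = (m + 2)*(m^3 + 4*m^2 + 5*m + 2) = (m + 1)*(m + 2)*(m^2 + 3*m + 2) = (m + 1)^2*(m + 2)*(m + 2)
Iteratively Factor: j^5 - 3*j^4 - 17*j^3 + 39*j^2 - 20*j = (j + 4)*(j^4 - 7*j^3 + 11*j^2 - 5*j) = (j - 1)*(j + 4)*(j^3 - 6*j^2 + 5*j) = (j - 1)^2*(j + 4)*(j^2 - 5*j) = (j - 5)*(j - 1)^2*(j + 4)*(j)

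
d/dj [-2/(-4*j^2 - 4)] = -j/(j^2 + 1)^2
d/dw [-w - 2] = -1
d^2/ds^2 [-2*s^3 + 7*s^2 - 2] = 14 - 12*s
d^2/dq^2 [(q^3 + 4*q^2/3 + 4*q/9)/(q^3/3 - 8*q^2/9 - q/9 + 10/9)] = 2*(324*q^6 + 189*q^5 - 1800*q^4 - 1619*q^3 + 1890*q^2 + 3660*q + 1240)/(27*q^9 - 216*q^8 + 549*q^7 - 98*q^6 - 1623*q^5 + 1716*q^4 + 1379*q^3 - 2370*q^2 - 300*q + 1000)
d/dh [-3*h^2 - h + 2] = -6*h - 1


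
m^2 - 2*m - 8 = (m - 4)*(m + 2)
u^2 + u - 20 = (u - 4)*(u + 5)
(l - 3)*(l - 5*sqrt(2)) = l^2 - 5*sqrt(2)*l - 3*l + 15*sqrt(2)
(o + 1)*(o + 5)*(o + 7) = o^3 + 13*o^2 + 47*o + 35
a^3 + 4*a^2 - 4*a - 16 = (a - 2)*(a + 2)*(a + 4)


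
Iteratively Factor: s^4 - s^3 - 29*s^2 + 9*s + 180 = (s - 3)*(s^3 + 2*s^2 - 23*s - 60) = (s - 5)*(s - 3)*(s^2 + 7*s + 12) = (s - 5)*(s - 3)*(s + 4)*(s + 3)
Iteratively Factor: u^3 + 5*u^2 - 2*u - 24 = (u + 4)*(u^2 + u - 6) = (u - 2)*(u + 4)*(u + 3)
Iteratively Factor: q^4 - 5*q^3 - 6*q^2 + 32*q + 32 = (q + 1)*(q^3 - 6*q^2 + 32) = (q - 4)*(q + 1)*(q^2 - 2*q - 8) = (q - 4)*(q + 1)*(q + 2)*(q - 4)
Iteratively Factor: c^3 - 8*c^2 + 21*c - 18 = (c - 2)*(c^2 - 6*c + 9) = (c - 3)*(c - 2)*(c - 3)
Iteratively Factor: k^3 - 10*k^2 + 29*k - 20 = (k - 4)*(k^2 - 6*k + 5) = (k - 4)*(k - 1)*(k - 5)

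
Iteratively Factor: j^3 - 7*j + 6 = (j - 1)*(j^2 + j - 6) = (j - 2)*(j - 1)*(j + 3)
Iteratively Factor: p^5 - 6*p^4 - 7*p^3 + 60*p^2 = (p + 3)*(p^4 - 9*p^3 + 20*p^2) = (p - 4)*(p + 3)*(p^3 - 5*p^2) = p*(p - 4)*(p + 3)*(p^2 - 5*p) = p^2*(p - 4)*(p + 3)*(p - 5)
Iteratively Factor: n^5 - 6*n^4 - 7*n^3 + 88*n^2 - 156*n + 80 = (n - 2)*(n^4 - 4*n^3 - 15*n^2 + 58*n - 40) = (n - 2)^2*(n^3 - 2*n^2 - 19*n + 20) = (n - 5)*(n - 2)^2*(n^2 + 3*n - 4) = (n - 5)*(n - 2)^2*(n + 4)*(n - 1)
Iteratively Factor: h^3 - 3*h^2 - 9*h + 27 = (h - 3)*(h^2 - 9) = (h - 3)^2*(h + 3)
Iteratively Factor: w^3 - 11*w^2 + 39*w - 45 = (w - 3)*(w^2 - 8*w + 15) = (w - 5)*(w - 3)*(w - 3)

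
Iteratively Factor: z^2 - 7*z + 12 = (z - 3)*(z - 4)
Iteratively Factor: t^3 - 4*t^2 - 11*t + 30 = (t + 3)*(t^2 - 7*t + 10) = (t - 2)*(t + 3)*(t - 5)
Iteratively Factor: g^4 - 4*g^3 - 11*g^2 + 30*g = (g - 2)*(g^3 - 2*g^2 - 15*g) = g*(g - 2)*(g^2 - 2*g - 15) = g*(g - 2)*(g + 3)*(g - 5)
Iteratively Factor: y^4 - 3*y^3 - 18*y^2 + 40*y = (y - 2)*(y^3 - y^2 - 20*y) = y*(y - 2)*(y^2 - y - 20) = y*(y - 2)*(y + 4)*(y - 5)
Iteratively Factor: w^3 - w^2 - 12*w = (w - 4)*(w^2 + 3*w) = w*(w - 4)*(w + 3)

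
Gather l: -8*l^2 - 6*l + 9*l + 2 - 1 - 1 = -8*l^2 + 3*l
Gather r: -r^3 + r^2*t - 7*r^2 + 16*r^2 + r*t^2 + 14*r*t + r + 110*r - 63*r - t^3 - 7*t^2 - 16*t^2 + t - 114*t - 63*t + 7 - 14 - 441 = -r^3 + r^2*(t + 9) + r*(t^2 + 14*t + 48) - t^3 - 23*t^2 - 176*t - 448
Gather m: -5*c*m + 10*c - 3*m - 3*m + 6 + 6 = 10*c + m*(-5*c - 6) + 12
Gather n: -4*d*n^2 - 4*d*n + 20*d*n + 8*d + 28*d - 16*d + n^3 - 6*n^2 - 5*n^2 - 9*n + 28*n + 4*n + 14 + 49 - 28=20*d + n^3 + n^2*(-4*d - 11) + n*(16*d + 23) + 35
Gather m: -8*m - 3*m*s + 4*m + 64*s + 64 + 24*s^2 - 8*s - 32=m*(-3*s - 4) + 24*s^2 + 56*s + 32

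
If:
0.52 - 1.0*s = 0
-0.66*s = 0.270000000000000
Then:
No Solution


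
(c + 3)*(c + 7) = c^2 + 10*c + 21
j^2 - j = j*(j - 1)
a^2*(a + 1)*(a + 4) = a^4 + 5*a^3 + 4*a^2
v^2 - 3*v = v*(v - 3)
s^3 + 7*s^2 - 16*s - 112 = (s - 4)*(s + 4)*(s + 7)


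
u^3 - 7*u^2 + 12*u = u*(u - 4)*(u - 3)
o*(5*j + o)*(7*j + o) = 35*j^2*o + 12*j*o^2 + o^3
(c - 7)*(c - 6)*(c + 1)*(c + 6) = c^4 - 6*c^3 - 43*c^2 + 216*c + 252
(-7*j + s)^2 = 49*j^2 - 14*j*s + s^2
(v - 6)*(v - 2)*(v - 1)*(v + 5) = v^4 - 4*v^3 - 25*v^2 + 88*v - 60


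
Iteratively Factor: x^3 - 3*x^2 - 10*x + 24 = (x - 4)*(x^2 + x - 6) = (x - 4)*(x - 2)*(x + 3)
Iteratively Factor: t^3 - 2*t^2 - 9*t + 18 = (t - 2)*(t^2 - 9) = (t - 2)*(t + 3)*(t - 3)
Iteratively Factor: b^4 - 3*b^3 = (b)*(b^3 - 3*b^2) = b^2*(b^2 - 3*b) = b^3*(b - 3)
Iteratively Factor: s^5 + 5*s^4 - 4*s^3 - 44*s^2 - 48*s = (s + 2)*(s^4 + 3*s^3 - 10*s^2 - 24*s) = (s - 3)*(s + 2)*(s^3 + 6*s^2 + 8*s) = (s - 3)*(s + 2)^2*(s^2 + 4*s) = (s - 3)*(s + 2)^2*(s + 4)*(s)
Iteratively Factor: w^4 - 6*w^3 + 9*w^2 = (w)*(w^3 - 6*w^2 + 9*w) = w*(w - 3)*(w^2 - 3*w) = w^2*(w - 3)*(w - 3)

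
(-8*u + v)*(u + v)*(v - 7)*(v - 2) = -8*u^2*v^2 + 72*u^2*v - 112*u^2 - 7*u*v^3 + 63*u*v^2 - 98*u*v + v^4 - 9*v^3 + 14*v^2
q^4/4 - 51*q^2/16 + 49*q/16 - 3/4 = (q/4 + 1)*(q - 3)*(q - 1/2)^2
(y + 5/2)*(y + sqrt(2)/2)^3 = y^4 + 3*sqrt(2)*y^3/2 + 5*y^3/2 + 3*y^2/2 + 15*sqrt(2)*y^2/4 + sqrt(2)*y/4 + 15*y/4 + 5*sqrt(2)/8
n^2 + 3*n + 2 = (n + 1)*(n + 2)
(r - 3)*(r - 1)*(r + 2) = r^3 - 2*r^2 - 5*r + 6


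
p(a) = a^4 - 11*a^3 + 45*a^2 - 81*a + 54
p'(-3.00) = -756.00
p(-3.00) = 1080.00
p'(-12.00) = -12825.00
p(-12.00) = 47250.00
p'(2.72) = 0.15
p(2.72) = -0.02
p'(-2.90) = -717.09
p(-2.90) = 1006.36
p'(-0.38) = -120.18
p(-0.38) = 91.90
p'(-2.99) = -752.05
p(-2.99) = 1072.46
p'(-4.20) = -1337.47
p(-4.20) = 2314.14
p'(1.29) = -11.23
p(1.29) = 3.55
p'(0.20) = -64.29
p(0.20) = 39.51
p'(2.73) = 0.14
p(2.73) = -0.01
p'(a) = 4*a^3 - 33*a^2 + 90*a - 81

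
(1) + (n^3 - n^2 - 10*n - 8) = n^3 - n^2 - 10*n - 7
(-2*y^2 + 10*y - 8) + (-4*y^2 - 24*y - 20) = -6*y^2 - 14*y - 28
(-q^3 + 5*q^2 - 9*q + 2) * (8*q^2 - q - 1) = -8*q^5 + 41*q^4 - 76*q^3 + 20*q^2 + 7*q - 2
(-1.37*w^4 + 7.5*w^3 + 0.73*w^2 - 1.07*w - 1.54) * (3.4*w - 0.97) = -4.658*w^5 + 26.8289*w^4 - 4.793*w^3 - 4.3461*w^2 - 4.1981*w + 1.4938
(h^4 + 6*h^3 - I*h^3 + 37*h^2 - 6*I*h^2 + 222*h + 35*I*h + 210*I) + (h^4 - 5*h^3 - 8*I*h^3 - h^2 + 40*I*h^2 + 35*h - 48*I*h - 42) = 2*h^4 + h^3 - 9*I*h^3 + 36*h^2 + 34*I*h^2 + 257*h - 13*I*h - 42 + 210*I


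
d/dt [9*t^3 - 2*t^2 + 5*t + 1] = 27*t^2 - 4*t + 5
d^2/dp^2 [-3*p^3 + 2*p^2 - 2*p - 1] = 4 - 18*p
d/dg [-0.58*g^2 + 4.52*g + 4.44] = 4.52 - 1.16*g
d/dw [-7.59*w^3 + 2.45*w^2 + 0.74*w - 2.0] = -22.77*w^2 + 4.9*w + 0.74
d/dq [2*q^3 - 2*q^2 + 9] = 2*q*(3*q - 2)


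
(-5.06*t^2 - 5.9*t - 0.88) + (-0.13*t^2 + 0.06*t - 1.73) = -5.19*t^2 - 5.84*t - 2.61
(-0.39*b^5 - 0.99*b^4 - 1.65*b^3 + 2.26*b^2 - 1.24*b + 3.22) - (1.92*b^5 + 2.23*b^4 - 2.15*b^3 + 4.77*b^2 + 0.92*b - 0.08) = -2.31*b^5 - 3.22*b^4 + 0.5*b^3 - 2.51*b^2 - 2.16*b + 3.3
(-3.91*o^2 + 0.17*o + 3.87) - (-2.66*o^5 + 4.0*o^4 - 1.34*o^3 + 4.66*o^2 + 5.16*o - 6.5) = 2.66*o^5 - 4.0*o^4 + 1.34*o^3 - 8.57*o^2 - 4.99*o + 10.37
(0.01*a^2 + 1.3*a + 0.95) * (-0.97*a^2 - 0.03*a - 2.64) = -0.0097*a^4 - 1.2613*a^3 - 0.9869*a^2 - 3.4605*a - 2.508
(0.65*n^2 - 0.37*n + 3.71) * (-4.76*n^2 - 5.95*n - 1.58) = -3.094*n^4 - 2.1063*n^3 - 16.4851*n^2 - 21.4899*n - 5.8618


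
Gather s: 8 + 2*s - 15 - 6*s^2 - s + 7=-6*s^2 + s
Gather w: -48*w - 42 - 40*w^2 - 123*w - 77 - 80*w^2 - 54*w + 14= -120*w^2 - 225*w - 105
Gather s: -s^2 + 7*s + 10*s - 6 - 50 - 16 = -s^2 + 17*s - 72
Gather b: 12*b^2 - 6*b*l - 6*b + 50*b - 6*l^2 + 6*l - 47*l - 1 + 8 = 12*b^2 + b*(44 - 6*l) - 6*l^2 - 41*l + 7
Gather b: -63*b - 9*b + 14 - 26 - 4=-72*b - 16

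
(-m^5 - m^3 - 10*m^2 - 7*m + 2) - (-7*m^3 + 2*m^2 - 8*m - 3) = -m^5 + 6*m^3 - 12*m^2 + m + 5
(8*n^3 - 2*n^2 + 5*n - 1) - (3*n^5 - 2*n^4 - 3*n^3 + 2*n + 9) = -3*n^5 + 2*n^4 + 11*n^3 - 2*n^2 + 3*n - 10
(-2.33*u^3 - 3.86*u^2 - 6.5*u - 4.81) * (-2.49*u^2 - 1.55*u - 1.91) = 5.8017*u^5 + 13.2229*u^4 + 26.6183*u^3 + 29.4245*u^2 + 19.8705*u + 9.1871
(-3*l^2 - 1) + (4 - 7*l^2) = 3 - 10*l^2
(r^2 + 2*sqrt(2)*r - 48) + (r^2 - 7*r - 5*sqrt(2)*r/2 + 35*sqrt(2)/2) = 2*r^2 - 7*r - sqrt(2)*r/2 - 48 + 35*sqrt(2)/2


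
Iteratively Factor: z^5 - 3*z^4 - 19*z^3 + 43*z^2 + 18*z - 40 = (z - 1)*(z^4 - 2*z^3 - 21*z^2 + 22*z + 40) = (z - 1)*(z + 1)*(z^3 - 3*z^2 - 18*z + 40) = (z - 1)*(z + 1)*(z + 4)*(z^2 - 7*z + 10) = (z - 5)*(z - 1)*(z + 1)*(z + 4)*(z - 2)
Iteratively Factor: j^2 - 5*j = (j)*(j - 5)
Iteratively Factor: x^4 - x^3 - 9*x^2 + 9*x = (x)*(x^3 - x^2 - 9*x + 9) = x*(x - 1)*(x^2 - 9) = x*(x - 1)*(x + 3)*(x - 3)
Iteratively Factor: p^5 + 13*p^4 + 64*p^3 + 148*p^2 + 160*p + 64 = (p + 4)*(p^4 + 9*p^3 + 28*p^2 + 36*p + 16) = (p + 2)*(p + 4)*(p^3 + 7*p^2 + 14*p + 8) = (p + 1)*(p + 2)*(p + 4)*(p^2 + 6*p + 8) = (p + 1)*(p + 2)^2*(p + 4)*(p + 4)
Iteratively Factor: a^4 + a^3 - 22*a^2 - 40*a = (a + 4)*(a^3 - 3*a^2 - 10*a) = (a - 5)*(a + 4)*(a^2 + 2*a) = a*(a - 5)*(a + 4)*(a + 2)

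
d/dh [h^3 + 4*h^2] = h*(3*h + 8)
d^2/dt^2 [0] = 0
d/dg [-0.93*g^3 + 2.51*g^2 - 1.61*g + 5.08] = -2.79*g^2 + 5.02*g - 1.61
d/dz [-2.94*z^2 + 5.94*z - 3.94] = 5.94 - 5.88*z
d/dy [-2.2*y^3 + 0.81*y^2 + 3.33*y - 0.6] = -6.6*y^2 + 1.62*y + 3.33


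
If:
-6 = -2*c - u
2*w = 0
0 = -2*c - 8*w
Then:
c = 0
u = 6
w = 0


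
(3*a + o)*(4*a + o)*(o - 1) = 12*a^2*o - 12*a^2 + 7*a*o^2 - 7*a*o + o^3 - o^2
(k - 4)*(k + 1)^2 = k^3 - 2*k^2 - 7*k - 4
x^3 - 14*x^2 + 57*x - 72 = (x - 8)*(x - 3)^2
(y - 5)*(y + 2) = y^2 - 3*y - 10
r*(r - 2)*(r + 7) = r^3 + 5*r^2 - 14*r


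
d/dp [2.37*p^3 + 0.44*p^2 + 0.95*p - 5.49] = 7.11*p^2 + 0.88*p + 0.95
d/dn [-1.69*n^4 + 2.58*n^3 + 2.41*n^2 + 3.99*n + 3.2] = -6.76*n^3 + 7.74*n^2 + 4.82*n + 3.99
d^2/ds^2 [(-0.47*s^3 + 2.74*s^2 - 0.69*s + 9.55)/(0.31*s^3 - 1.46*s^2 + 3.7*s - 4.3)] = (1.11022302462516e-16*s^7 + 0.101184000000002*s^6 + 2.836686*s^5 - 13.487976*s^4 + 3.25353200000006*s^3 + 118.48242*s^2 - 259.30458*s + 220.9386)/(0.029791*s^9 - 0.420918*s^8 + 3.049098*s^7 - 14.399546*s^6 + 48.06954*s^5 - 117.05244*s^4 + 207.2203*s^3 - 257.5872*s^2 + 205.239*s - 79.507)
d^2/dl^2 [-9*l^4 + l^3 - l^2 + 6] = -108*l^2 + 6*l - 2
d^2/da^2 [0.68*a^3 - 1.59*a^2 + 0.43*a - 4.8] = 4.08*a - 3.18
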